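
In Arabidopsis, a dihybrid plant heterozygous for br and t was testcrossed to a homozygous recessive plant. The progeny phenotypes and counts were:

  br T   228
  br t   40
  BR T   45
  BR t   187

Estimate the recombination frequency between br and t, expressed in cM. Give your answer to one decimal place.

The two most frequent classes, BR t (187) and br T (228), are the parental types, so the F1 was BR t / br T.
The recombinant classes are BR T and br t: 45 + 40 = 85.
Recombination frequency = 85/500 = 0.1700 ≈ 17.0%, i.e. 17.0 cM.

17.0 cM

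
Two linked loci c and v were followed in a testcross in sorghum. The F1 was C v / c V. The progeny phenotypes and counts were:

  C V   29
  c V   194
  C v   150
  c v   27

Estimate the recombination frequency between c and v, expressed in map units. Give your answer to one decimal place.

14.0 map units

The recombinant classes are C V and c v: 29 + 27 = 56.
Recombination frequency = 56/400 = 0.1400 ≈ 14.0%, i.e. 14.0 map units.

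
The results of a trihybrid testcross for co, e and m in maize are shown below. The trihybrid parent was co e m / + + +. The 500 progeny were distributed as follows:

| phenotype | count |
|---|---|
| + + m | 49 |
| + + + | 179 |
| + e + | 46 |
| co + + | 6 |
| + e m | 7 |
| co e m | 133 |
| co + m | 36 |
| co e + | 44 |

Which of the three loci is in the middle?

The two rarest classes, + e m and co + +, are the double crossovers. Comparing them with the parentals, only the co allele has switched, so co is the middle locus and the order is e – co – m.

co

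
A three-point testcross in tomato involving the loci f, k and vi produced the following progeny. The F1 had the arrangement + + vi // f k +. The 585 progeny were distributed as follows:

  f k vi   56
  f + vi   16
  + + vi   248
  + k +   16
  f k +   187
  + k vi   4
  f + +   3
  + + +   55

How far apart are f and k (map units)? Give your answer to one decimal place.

The two rarest classes, + k vi and f + +, are the double crossovers. Comparing them with the parentals, only the k allele has switched, so k is the middle locus and the order is vi – k – f.
Crossovers in the k–f interval produce the single-crossover classes f + vi and + k + (16 + 16 = 32) plus the double crossovers (7).
RF(k–f) = (32 + 7) / 585 = 39/585 = 0.0667 → 6.7 map units.

6.7 map units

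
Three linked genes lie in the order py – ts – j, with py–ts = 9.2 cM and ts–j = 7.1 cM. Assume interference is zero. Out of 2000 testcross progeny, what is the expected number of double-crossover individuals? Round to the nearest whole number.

13

Map distances give recombination frequencies of 0.092 and 0.071 for the two intervals.
With no interference, expected double-crossover frequency = 0.092 × 0.071 = 0.00653.
Expected number = 0.00653 × 2000 = 13.06 ≈ 13.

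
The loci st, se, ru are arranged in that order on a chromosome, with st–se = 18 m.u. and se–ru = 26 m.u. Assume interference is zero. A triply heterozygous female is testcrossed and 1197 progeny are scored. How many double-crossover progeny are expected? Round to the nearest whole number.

Map distances give recombination frequencies of 0.180 and 0.260 for the two intervals.
With no interference, expected double-crossover frequency = 0.180 × 0.260 = 0.04680.
Expected number = 0.04680 × 1197 = 56.02 ≈ 56.

56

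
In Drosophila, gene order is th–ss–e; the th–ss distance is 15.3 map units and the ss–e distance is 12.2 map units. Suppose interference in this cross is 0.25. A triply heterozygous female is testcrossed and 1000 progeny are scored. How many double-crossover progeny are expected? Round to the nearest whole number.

Map distances give recombination frequencies of 0.153 and 0.122 for the two intervals.
With interference 0.25 (so coincidence = 0.75), expected double-crossover frequency = 0.153 × 0.122 × 0.75 = 0.01400.
Expected number = 0.01400 × 1000 = 14.00 ≈ 14.

14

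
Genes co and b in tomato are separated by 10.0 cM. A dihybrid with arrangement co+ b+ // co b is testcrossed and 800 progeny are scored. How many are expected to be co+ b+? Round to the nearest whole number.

360

A map distance of 10.0 cM corresponds to a recombination frequency of 0.100.
The F1 is co+ b+ / co b, so co+ b+ is a parental gamete class with expected frequency (1 − r)/2 = 0.900/2 = 0.4500.
Expected number = 0.4500 × 800 = 360.00 ≈ 360.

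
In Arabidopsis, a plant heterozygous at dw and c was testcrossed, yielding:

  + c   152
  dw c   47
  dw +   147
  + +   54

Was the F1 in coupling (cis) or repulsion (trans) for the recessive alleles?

trans

The two most frequent classes are + c (152) and dw + (147); these are the parental (non-recombinant) types.
So the F1 carried + c on one chromosome and dw + on the other — the recessive alleles are on opposite chromosomes (trans / repulsion).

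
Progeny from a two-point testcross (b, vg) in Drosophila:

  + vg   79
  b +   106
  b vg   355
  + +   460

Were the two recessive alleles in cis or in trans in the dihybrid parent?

cis

The two most frequent classes are + + (460) and b vg (355); these are the parental (non-recombinant) types.
So the F1 carried + + on one chromosome and b vg on the other — the recessive alleles are on the same chromosome (cis / coupling).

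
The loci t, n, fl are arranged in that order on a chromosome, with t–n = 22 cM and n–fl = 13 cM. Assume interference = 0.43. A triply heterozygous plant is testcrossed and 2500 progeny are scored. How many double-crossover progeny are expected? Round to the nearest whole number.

41

Map distances give recombination frequencies of 0.220 and 0.130 for the two intervals.
With interference 0.43 (so coincidence = 0.57), expected double-crossover frequency = 0.220 × 0.130 × 0.57 = 0.01630.
Expected number = 0.01630 × 2500 = 40.76 ≈ 41.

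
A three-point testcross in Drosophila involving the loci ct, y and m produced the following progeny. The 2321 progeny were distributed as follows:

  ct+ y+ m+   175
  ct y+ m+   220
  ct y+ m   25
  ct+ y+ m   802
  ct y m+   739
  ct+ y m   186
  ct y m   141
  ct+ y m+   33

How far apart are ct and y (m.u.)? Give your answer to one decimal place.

The two most frequent reciprocal classes, ct+ y+ m and ct y m+, are the parental types, so the F1 was ct+ y+ m / ct y m+.
The two rarest classes, ct y+ m and ct+ y m+, are the double crossovers. Comparing them with the parentals, only the ct allele has switched, so ct is the middle locus and the order is y – ct – m.
Crossovers in the y–ct interval produce the single-crossover classes ct+ y m and ct y+ m+ (186 + 220 = 406) plus the double crossovers (58).
RF(y–ct) = (406 + 58) / 2321 = 464/2321 = 0.1999 → 20.0 m.u.

20.0 m.u.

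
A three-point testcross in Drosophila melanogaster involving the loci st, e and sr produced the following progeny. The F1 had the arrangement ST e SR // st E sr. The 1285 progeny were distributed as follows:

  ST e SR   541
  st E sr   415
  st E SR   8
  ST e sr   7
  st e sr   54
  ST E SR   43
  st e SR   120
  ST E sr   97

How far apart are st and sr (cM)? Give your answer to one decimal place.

The two rarest classes, ST e sr and st E SR, are the double crossovers. Comparing them with the parentals, only the sr allele has switched, so sr is the middle locus and the order is st – sr – e.
Crossovers in the st–sr interval produce the single-crossover classes st e SR and ST E sr (120 + 97 = 217) plus the double crossovers (15).
RF(st–sr) = (217 + 15) / 1285 = 232/1285 = 0.1805 → 18.1 cM.

18.1 cM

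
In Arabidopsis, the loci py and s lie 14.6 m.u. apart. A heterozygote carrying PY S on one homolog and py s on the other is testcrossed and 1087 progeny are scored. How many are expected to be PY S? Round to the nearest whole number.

464

A map distance of 14.6 m.u. corresponds to a recombination frequency of 0.146.
The F1 is PY S / py s, so PY S is a parental gamete class with expected frequency (1 − r)/2 = 0.854/2 = 0.4270.
Expected number = 0.4270 × 1087 = 464.15 ≈ 464.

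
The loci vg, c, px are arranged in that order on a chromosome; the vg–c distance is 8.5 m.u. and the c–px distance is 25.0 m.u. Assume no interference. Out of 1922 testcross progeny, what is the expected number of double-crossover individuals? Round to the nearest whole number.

41

Map distances give recombination frequencies of 0.085 and 0.250 for the two intervals.
With no interference, expected double-crossover frequency = 0.085 × 0.250 = 0.02125.
Expected number = 0.02125 × 1922 = 40.84 ≈ 41.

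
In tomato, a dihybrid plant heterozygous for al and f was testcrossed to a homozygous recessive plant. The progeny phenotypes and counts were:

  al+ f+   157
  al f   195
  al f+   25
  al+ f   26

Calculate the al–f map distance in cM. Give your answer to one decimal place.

12.7 cM

The two most frequent classes, al+ f+ (157) and al f (195), are the parental types, so the F1 was al+ f+ / al f.
The recombinant classes are al+ f and al f+: 26 + 25 = 51.
Recombination frequency = 51/403 = 0.1266 ≈ 12.7%, i.e. 12.7 cM.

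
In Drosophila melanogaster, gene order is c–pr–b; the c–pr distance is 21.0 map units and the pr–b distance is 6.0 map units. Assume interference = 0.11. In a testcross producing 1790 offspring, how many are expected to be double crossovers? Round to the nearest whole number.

20

Map distances give recombination frequencies of 0.210 and 0.060 for the two intervals.
With interference 0.11 (so coincidence = 0.89), expected double-crossover frequency = 0.210 × 0.060 × 0.89 = 0.01121.
Expected number = 0.01121 × 1790 = 20.07 ≈ 20.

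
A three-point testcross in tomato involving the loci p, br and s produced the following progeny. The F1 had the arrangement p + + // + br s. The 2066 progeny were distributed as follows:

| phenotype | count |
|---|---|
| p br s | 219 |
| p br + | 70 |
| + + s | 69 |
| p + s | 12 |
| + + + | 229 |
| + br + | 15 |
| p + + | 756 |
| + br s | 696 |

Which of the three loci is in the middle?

The two rarest classes, p + s and + br +, are the double crossovers. Comparing them with the parentals, only the s allele has switched, so s is the middle locus and the order is br – s – p.

s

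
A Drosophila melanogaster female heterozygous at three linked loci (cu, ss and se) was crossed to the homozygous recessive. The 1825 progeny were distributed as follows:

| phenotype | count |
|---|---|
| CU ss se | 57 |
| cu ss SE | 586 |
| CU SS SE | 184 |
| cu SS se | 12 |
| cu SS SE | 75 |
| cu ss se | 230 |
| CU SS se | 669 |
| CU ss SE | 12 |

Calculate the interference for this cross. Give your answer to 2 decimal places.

The two most frequent reciprocal classes, cu ss SE and CU SS se, are the parental types, so the F1 was cu ss SE / CU SS se.
The two rarest classes, CU ss SE and cu SS se, are the double crossovers. Comparing them with the parentals, only the cu allele has switched, so cu is the middle locus and the order is ss – cu – se.
ss–cu: (132 + 24)/1825 = 0.0855; cu–se: (414 + 24)/1825 = 0.2400.
Expected DCO frequency = 0.0855 × 0.2400 ≈ 0.02052; observed = 24/1825 ≈ 0.01315.
Coefficient of coincidence = 0.01315/0.02052 ≈ 0.64; interference = 1 − 0.64 = 0.36.

0.36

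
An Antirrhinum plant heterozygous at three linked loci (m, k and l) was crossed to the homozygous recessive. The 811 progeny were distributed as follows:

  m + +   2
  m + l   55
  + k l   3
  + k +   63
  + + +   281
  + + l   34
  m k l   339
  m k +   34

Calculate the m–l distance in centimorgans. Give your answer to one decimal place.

The two most frequent reciprocal classes, + + + and m k l, are the parental types, so the F1 was + + + / m k l.
The two rarest classes, m + + and + k l, are the double crossovers. Comparing them with the parentals, only the m allele has switched, so m is the middle locus and the order is l – m – k.
Crossovers in the l–m interval produce the single-crossover classes + + l and m k + (34 + 34 = 68) plus the double crossovers (5).
RF(l–m) = (68 + 5) / 811 = 73/811 = 0.0900 → 9.0 centimorgans.

9.0 centimorgans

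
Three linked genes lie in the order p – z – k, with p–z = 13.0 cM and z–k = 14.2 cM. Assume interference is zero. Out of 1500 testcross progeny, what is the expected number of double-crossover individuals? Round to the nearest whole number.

28

Map distances give recombination frequencies of 0.130 and 0.142 for the two intervals.
With no interference, expected double-crossover frequency = 0.130 × 0.142 = 0.01846.
Expected number = 0.01846 × 1500 = 27.69 ≈ 28.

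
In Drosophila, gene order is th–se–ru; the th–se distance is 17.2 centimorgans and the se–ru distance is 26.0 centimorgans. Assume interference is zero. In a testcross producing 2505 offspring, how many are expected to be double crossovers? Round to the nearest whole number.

112

Map distances give recombination frequencies of 0.172 and 0.260 for the two intervals.
With no interference, expected double-crossover frequency = 0.172 × 0.260 = 0.04472.
Expected number = 0.04472 × 2505 = 112.02 ≈ 112.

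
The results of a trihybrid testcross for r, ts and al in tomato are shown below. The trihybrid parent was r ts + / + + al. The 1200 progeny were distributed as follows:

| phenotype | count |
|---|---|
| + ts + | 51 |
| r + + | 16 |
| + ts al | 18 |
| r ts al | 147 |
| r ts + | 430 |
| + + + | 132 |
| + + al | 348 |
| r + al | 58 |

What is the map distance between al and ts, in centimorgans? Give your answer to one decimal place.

The two rarest classes, r + + and + ts al, are the double crossovers. Comparing them with the parentals, only the ts allele has switched, so ts is the middle locus and the order is al – ts – r.
Crossovers in the al–ts interval produce the single-crossover classes r ts al and + + + (147 + 132 = 279) plus the double crossovers (34).
RF(al–ts) = (279 + 34) / 1200 = 313/1200 = 0.2608 → 26.1 centimorgans.

26.1 centimorgans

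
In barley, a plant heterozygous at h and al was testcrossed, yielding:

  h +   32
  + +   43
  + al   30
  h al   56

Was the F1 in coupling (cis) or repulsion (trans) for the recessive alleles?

cis

The two most frequent classes are + + (43) and h al (56); these are the parental (non-recombinant) types.
So the F1 carried + + on one chromosome and h al on the other — the recessive alleles are on the same chromosome (cis / coupling).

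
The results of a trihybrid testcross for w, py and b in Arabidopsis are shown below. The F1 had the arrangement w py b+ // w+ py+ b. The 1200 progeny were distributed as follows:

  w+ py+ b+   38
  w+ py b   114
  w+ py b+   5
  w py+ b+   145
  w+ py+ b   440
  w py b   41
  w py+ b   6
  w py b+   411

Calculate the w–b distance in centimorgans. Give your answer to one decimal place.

7.5 centimorgans

The two rarest classes, w+ py b+ and w py+ b, are the double crossovers. Comparing them with the parentals, only the w allele has switched, so w is the middle locus and the order is b – w – py.
Crossovers in the b–w interval produce the single-crossover classes w py b and w+ py+ b+ (41 + 38 = 79) plus the double crossovers (11).
RF(b–w) = (79 + 11) / 1200 = 90/1200 = 0.0750 → 7.5 centimorgans.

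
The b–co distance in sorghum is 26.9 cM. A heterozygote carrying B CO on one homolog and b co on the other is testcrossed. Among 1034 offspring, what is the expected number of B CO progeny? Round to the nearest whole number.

378

A map distance of 26.9 cM corresponds to a recombination frequency of 0.269.
The F1 is B CO / b co, so B CO is a parental gamete class with expected frequency (1 − r)/2 = 0.731/2 = 0.3655.
Expected number = 0.3655 × 1034 = 377.93 ≈ 378.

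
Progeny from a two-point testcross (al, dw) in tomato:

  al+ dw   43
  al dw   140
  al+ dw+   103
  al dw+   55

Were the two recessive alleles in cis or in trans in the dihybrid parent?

The two most frequent classes are al+ dw+ (103) and al dw (140); these are the parental (non-recombinant) types.
So the F1 carried al+ dw+ on one chromosome and al dw on the other — the recessive alleles are on the same chromosome (cis / coupling).

cis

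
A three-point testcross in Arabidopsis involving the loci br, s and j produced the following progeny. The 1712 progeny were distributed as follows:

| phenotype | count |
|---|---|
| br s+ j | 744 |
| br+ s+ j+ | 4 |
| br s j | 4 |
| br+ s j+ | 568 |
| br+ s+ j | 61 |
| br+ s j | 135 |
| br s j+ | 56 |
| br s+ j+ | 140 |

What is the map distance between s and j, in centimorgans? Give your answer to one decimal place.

The two most frequent reciprocal classes, br+ s j+ and br s+ j, are the parental types, so the F1 was br+ s j+ / br s+ j.
The two rarest classes, br+ s+ j+ and br s j, are the double crossovers. Comparing them with the parentals, only the s allele has switched, so s is the middle locus and the order is br – s – j.
Crossovers in the s–j interval produce the single-crossover classes br+ s j and br s+ j+ (135 + 140 = 275) plus the double crossovers (8).
RF(s–j) = (275 + 8) / 1712 = 283/1712 = 0.1653 → 16.5 centimorgans.

16.5 centimorgans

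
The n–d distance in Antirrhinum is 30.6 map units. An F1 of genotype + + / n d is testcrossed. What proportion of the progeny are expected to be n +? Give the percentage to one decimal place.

A map distance of 30.6 map units corresponds to a recombination frequency of 0.306.
The F1 is + + / n d, so n + is a recombinant gamete class with expected frequency r/2 = 0.306/2 = 0.1530.
That is 0.1530 = 15.3% of the progeny.

15.3%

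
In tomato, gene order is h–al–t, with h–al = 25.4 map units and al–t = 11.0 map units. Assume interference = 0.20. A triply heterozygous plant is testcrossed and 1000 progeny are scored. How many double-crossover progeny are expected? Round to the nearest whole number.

22

Map distances give recombination frequencies of 0.254 and 0.110 for the two intervals.
With interference 0.20 (so coincidence = 0.80), expected double-crossover frequency = 0.254 × 0.110 × 0.80 = 0.02235.
Expected number = 0.02235 × 1000 = 22.35 ≈ 22.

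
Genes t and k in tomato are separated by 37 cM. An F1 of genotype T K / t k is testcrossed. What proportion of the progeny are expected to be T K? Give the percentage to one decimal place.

31.5%

A map distance of 37 cM corresponds to a recombination frequency of 0.370.
The F1 is T K / t k, so T K is a parental gamete class with expected frequency (1 − r)/2 = 0.630/2 = 0.3150.
That is 0.3150 = 31.5% of the progeny.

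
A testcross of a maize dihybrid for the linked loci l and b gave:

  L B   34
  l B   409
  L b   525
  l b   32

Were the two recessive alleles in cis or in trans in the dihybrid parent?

The two most frequent classes are L b (525) and l B (409); these are the parental (non-recombinant) types.
So the F1 carried L b on one chromosome and l B on the other — the recessive alleles are on opposite chromosomes (trans / repulsion).

trans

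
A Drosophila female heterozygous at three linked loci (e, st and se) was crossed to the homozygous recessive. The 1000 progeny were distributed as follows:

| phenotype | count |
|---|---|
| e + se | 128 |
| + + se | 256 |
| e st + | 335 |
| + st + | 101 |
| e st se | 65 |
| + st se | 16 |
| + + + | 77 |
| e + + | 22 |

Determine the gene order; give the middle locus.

The two most frequent reciprocal classes, e st + and + + se, are the parental types, so the F1 was e st + / + + se.
The two rarest classes, e + + and + st se, are the double crossovers. Comparing them with the parentals, only the st allele has switched, so st is the middle locus and the order is se – st – e.

st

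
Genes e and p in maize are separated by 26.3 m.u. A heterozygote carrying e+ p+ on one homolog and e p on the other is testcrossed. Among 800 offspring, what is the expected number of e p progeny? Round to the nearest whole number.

295

A map distance of 26.3 m.u. corresponds to a recombination frequency of 0.263.
The F1 is e+ p+ / e p, so e p is a parental gamete class with expected frequency (1 − r)/2 = 0.737/2 = 0.3685.
Expected number = 0.3685 × 800 = 294.80 ≈ 295.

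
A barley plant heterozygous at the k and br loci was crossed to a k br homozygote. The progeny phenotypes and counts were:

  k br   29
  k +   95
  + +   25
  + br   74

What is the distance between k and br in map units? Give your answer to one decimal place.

24.2 map units

The two most frequent classes, + br (74) and k + (95), are the parental types, so the F1 was + br / k +.
The recombinant classes are + + and k br: 25 + 29 = 54.
Recombination frequency = 54/223 = 0.2422 ≈ 24.2%, i.e. 24.2 map units.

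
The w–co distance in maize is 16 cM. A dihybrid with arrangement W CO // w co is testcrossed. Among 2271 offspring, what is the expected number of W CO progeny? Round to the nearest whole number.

954

A map distance of 16 cM corresponds to a recombination frequency of 0.160.
The F1 is W CO / w co, so W CO is a parental gamete class with expected frequency (1 − r)/2 = 0.840/2 = 0.4200.
Expected number = 0.4200 × 2271 = 953.82 ≈ 954.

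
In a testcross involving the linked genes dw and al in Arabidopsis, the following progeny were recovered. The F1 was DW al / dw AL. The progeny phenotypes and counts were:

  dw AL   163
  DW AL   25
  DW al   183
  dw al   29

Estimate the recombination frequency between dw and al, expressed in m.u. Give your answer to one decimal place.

13.5 m.u.

The recombinant classes are DW AL and dw al: 25 + 29 = 54.
Recombination frequency = 54/400 = 0.1350 ≈ 13.5%, i.e. 13.5 m.u.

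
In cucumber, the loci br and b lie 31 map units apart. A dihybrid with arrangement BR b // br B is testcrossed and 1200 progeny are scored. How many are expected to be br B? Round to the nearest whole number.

A map distance of 31 map units corresponds to a recombination frequency of 0.310.
The F1 is BR b / br B, so br B is a parental gamete class with expected frequency (1 − r)/2 = 0.690/2 = 0.3450.
Expected number = 0.3450 × 1200 = 414.00 ≈ 414.

414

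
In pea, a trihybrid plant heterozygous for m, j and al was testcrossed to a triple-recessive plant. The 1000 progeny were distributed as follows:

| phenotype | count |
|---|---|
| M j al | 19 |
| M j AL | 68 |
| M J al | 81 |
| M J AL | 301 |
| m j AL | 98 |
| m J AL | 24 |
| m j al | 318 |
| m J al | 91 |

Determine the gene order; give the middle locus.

m

The two most frequent reciprocal classes, M J AL and m j al, are the parental types, so the F1 was M J AL / m j al.
The two rarest classes, m J AL and M j al, are the double crossovers. Comparing them with the parentals, only the m allele has switched, so m is the middle locus and the order is j – m – al.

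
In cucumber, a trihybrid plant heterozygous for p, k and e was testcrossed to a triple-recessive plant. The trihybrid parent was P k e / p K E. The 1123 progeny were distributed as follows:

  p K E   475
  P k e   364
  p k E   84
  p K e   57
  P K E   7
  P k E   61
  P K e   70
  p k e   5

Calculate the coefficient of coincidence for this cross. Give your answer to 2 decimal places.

0.62

The two rarest classes, p k e and P K E, are the double crossovers. Comparing them with the parentals, only the p allele has switched, so p is the middle locus and the order is e – p – k.
e–p: (118 + 12)/1123 = 0.1158; p–k: (154 + 12)/1123 = 0.1478.
Expected DCO frequency = 0.1158 × 0.1478 ≈ 0.01712; observed = 12/1123 ≈ 0.01069.
Coefficient of coincidence = 0.01069/0.01712 ≈ 0.62.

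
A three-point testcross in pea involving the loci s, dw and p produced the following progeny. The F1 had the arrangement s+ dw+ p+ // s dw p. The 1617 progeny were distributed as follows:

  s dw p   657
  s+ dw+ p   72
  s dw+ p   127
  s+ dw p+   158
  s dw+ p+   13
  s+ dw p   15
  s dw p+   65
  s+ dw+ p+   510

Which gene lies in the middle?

The two rarest classes, s dw+ p+ and s+ dw p, are the double crossovers. Comparing them with the parentals, only the s allele has switched, so s is the middle locus and the order is dw – s – p.

s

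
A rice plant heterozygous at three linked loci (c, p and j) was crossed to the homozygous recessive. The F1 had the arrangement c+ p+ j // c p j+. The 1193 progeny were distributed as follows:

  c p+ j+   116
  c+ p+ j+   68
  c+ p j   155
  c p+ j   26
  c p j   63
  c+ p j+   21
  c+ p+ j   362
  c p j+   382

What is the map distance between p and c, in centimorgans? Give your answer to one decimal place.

The two rarest classes, c p+ j and c+ p j+, are the double crossovers. Comparing them with the parentals, only the c allele has switched, so c is the middle locus and the order is j – c – p.
Crossovers in the c–p interval produce the single-crossover classes c+ p j and c p+ j+ (155 + 116 = 271) plus the double crossovers (47).
RF(c–p) = (271 + 47) / 1193 = 318/1193 = 0.2666 → 26.7 centimorgans.

26.7 centimorgans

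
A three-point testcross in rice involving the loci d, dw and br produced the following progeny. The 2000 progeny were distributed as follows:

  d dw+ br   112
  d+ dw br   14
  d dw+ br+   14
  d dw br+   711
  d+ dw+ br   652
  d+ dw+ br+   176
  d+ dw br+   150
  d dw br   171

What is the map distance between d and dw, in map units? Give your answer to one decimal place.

The two most frequent reciprocal classes, d+ dw+ br and d dw br+, are the parental types, so the F1 was d+ dw+ br / d dw br+.
The two rarest classes, d+ dw br and d dw+ br+, are the double crossovers. Comparing them with the parentals, only the dw allele has switched, so dw is the middle locus and the order is d – dw – br.
Crossovers in the d–dw interval produce the single-crossover classes d dw+ br and d+ dw br+ (112 + 150 = 262) plus the double crossovers (28).
RF(d–dw) = (262 + 28) / 2000 = 290/2000 = 0.1450 → 14.5 map units.

14.5 map units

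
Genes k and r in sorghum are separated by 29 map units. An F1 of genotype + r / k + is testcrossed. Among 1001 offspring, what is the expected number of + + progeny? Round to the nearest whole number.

A map distance of 29 map units corresponds to a recombination frequency of 0.290.
The F1 is + r / k +, so + + is a recombinant gamete class with expected frequency r/2 = 0.290/2 = 0.1450.
Expected number = 0.1450 × 1001 = 145.14 ≈ 145.

145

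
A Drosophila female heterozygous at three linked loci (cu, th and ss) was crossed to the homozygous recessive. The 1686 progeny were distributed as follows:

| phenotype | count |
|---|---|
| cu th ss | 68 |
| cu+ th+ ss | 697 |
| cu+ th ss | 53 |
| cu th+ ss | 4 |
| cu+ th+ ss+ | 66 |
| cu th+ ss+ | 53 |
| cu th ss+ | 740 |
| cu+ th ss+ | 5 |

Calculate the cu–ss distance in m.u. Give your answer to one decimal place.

8.5 m.u.

The two most frequent reciprocal classes, cu th ss+ and cu+ th+ ss, are the parental types, so the F1 was cu th ss+ / cu+ th+ ss.
The two rarest classes, cu+ th ss+ and cu th+ ss, are the double crossovers. Comparing them with the parentals, only the cu allele has switched, so cu is the middle locus and the order is ss – cu – th.
Crossovers in the ss–cu interval produce the single-crossover classes cu th ss and cu+ th+ ss+ (68 + 66 = 134) plus the double crossovers (9).
RF(ss–cu) = (134 + 9) / 1686 = 143/1686 = 0.0848 → 8.5 m.u.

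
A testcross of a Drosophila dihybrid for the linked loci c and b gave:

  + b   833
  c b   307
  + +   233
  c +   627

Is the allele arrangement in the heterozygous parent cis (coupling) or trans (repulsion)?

The two most frequent classes are + b (833) and c + (627); these are the parental (non-recombinant) types.
So the F1 carried + b on one chromosome and c + on the other — the recessive alleles are on opposite chromosomes (trans / repulsion).

trans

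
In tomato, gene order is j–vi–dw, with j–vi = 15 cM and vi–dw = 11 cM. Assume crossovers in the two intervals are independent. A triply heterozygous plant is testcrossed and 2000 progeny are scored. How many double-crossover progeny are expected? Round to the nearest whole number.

33

Map distances give recombination frequencies of 0.150 and 0.110 for the two intervals.
With no interference, expected double-crossover frequency = 0.150 × 0.110 = 0.01650.
Expected number = 0.01650 × 2000 = 33.00 ≈ 33.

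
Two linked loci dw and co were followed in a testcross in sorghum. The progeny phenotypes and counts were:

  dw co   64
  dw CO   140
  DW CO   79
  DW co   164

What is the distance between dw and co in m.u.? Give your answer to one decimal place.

32.0 m.u.

The two most frequent classes, DW co (164) and dw CO (140), are the parental types, so the F1 was DW co / dw CO.
The recombinant classes are DW CO and dw co: 79 + 64 = 143.
Recombination frequency = 143/447 = 0.3199 ≈ 32.0%, i.e. 32.0 m.u.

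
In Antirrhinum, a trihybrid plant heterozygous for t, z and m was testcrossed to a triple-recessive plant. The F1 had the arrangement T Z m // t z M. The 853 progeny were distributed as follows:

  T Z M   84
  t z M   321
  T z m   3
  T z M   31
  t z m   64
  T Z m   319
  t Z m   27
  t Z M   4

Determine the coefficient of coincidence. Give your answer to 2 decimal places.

0.59

The two rarest classes, T z m and t Z M, are the double crossovers. Comparing them with the parentals, only the z allele has switched, so z is the middle locus and the order is m – z – t.
m–z: (148 + 7)/853 = 0.1817; z–t: (58 + 7)/853 = 0.0762.
Expected DCO frequency = 0.1817 × 0.0762 ≈ 0.01385; observed = 7/853 ≈ 0.00821.
Coefficient of coincidence = 0.00821/0.01385 ≈ 0.59.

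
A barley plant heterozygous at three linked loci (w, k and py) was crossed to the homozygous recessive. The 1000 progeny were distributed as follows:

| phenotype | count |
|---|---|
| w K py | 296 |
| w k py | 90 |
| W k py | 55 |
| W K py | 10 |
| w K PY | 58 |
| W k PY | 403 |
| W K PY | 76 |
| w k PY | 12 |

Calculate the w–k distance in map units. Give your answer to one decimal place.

The two most frequent reciprocal classes, w K py and W k PY, are the parental types, so the F1 was w K py / W k PY.
The two rarest classes, W K py and w k PY, are the double crossovers. Comparing them with the parentals, only the w allele has switched, so w is the middle locus and the order is py – w – k.
Crossovers in the w–k interval produce the single-crossover classes w k py and W K PY (90 + 76 = 166) plus the double crossovers (22).
RF(w–k) = (166 + 22) / 1000 = 188/1000 = 0.1880 → 18.8 map units.

18.8 map units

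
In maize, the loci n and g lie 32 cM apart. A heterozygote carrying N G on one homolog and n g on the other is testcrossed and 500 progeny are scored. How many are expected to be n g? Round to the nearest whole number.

170

A map distance of 32 cM corresponds to a recombination frequency of 0.320.
The F1 is N G / n g, so n g is a parental gamete class with expected frequency (1 − r)/2 = 0.680/2 = 0.3400.
Expected number = 0.3400 × 500 = 170.00 ≈ 170.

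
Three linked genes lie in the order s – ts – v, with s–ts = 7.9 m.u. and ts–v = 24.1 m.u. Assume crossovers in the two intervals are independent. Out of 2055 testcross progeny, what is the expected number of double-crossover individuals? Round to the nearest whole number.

39

Map distances give recombination frequencies of 0.079 and 0.241 for the two intervals.
With no interference, expected double-crossover frequency = 0.079 × 0.241 = 0.01904.
Expected number = 0.01904 × 2055 = 39.13 ≈ 39.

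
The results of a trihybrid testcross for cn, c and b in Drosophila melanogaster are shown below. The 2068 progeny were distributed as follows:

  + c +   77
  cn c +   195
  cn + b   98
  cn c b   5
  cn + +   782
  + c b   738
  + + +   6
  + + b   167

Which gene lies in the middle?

The two most frequent reciprocal classes, cn + + and + c b, are the parental types, so the F1 was cn + + / + c b.
The two rarest classes, + + + and cn c b, are the double crossovers. Comparing them with the parentals, only the cn allele has switched, so cn is the middle locus and the order is c – cn – b.

cn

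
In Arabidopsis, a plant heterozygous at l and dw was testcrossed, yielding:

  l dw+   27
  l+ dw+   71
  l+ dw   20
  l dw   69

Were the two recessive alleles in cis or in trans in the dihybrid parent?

cis

The two most frequent classes are l+ dw+ (71) and l dw (69); these are the parental (non-recombinant) types.
So the F1 carried l+ dw+ on one chromosome and l dw on the other — the recessive alleles are on the same chromosome (cis / coupling).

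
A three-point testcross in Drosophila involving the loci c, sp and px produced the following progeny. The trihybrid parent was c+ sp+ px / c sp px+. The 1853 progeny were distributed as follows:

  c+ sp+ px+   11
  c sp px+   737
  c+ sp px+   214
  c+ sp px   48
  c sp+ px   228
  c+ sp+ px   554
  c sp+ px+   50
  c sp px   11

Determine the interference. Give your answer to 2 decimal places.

The two rarest classes, c+ sp+ px+ and c sp px, are the double crossovers. Comparing them with the parentals, only the px allele has switched, so px is the middle locus and the order is c – px – sp.
c–px: (442 + 22)/1853 = 0.2504; px–sp: (98 + 22)/1853 = 0.0648.
Expected DCO frequency = 0.2504 × 0.0648 ≈ 0.01623; observed = 22/1853 ≈ 0.01187.
Coefficient of coincidence = 0.01187/0.01623 ≈ 0.73; interference = 1 − 0.73 = 0.27.

0.27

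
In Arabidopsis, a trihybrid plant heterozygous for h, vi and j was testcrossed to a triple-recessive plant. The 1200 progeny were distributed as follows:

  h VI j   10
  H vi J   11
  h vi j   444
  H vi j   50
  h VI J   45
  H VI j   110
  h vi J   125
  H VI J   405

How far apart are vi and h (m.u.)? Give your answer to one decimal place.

9.7 m.u.

The two most frequent reciprocal classes, h vi j and H VI J, are the parental types, so the F1 was h vi j / H VI J.
The two rarest classes, h VI j and H vi J, are the double crossovers. Comparing them with the parentals, only the vi allele has switched, so vi is the middle locus and the order is j – vi – h.
Crossovers in the vi–h interval produce the single-crossover classes H vi j and h VI J (50 + 45 = 95) plus the double crossovers (21).
RF(vi–h) = (95 + 21) / 1200 = 116/1200 = 0.0967 → 9.7 m.u.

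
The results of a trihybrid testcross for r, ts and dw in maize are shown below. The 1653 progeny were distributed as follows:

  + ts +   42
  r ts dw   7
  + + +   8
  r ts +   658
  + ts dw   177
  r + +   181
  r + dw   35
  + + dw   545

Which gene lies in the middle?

dw

The two most frequent reciprocal classes, r ts + and + + dw, are the parental types, so the F1 was r ts + / + + dw.
The two rarest classes, r ts dw and + + +, are the double crossovers. Comparing them with the parentals, only the dw allele has switched, so dw is the middle locus and the order is r – dw – ts.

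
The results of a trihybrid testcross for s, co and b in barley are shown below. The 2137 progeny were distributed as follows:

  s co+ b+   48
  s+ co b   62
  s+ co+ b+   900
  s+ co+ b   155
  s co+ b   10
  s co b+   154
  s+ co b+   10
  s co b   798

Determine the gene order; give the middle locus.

co

The two most frequent reciprocal classes, s+ co+ b+ and s co b, are the parental types, so the F1 was s+ co+ b+ / s co b.
The two rarest classes, s+ co b+ and s co+ b, are the double crossovers. Comparing them with the parentals, only the co allele has switched, so co is the middle locus and the order is b – co – s.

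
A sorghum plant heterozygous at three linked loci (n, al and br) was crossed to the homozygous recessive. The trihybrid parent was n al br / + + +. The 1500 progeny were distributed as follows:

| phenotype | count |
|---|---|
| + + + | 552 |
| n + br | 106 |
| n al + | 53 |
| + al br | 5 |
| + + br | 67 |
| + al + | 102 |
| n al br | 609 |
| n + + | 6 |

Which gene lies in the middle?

n

The two rarest classes, + al br and n + +, are the double crossovers. Comparing them with the parentals, only the n allele has switched, so n is the middle locus and the order is br – n – al.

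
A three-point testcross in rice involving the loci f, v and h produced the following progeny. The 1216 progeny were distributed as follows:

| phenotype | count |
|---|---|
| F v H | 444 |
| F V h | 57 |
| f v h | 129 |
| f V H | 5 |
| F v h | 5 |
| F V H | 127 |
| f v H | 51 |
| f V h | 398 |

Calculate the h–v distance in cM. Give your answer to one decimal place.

21.9 cM

The two most frequent reciprocal classes, f V h and F v H, are the parental types, so the F1 was f V h / F v H.
The two rarest classes, f V H and F v h, are the double crossovers. Comparing them with the parentals, only the h allele has switched, so h is the middle locus and the order is v – h – f.
Crossovers in the v–h interval produce the single-crossover classes f v h and F V H (129 + 127 = 256) plus the double crossovers (10).
RF(v–h) = (256 + 10) / 1216 = 266/1216 = 0.2188 → 21.9 cM.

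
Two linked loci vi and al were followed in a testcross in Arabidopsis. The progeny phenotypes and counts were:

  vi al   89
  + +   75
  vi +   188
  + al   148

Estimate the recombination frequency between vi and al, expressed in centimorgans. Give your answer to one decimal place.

32.8 centimorgans

The two most frequent classes, + al (148) and vi + (188), are the parental types, so the F1 was + al / vi +.
The recombinant classes are + + and vi al: 75 + 89 = 164.
Recombination frequency = 164/500 = 0.3280 ≈ 32.8%, i.e. 32.8 centimorgans.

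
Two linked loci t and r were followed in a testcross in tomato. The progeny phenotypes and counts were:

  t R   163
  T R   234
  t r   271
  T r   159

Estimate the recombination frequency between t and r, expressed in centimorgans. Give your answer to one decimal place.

38.9 centimorgans

The two most frequent classes, T R (234) and t r (271), are the parental types, so the F1 was T R / t r.
The recombinant classes are T r and t R: 159 + 163 = 322.
Recombination frequency = 322/827 = 0.3894 ≈ 38.9%, i.e. 38.9 centimorgans.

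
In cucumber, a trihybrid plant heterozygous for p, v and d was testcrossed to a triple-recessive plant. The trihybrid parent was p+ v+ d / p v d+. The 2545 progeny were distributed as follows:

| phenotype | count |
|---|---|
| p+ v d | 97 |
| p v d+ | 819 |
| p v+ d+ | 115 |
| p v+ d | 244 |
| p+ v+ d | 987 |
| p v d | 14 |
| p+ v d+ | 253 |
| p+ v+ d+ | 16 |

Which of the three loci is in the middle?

The two rarest classes, p+ v+ d+ and p v d, are the double crossovers. Comparing them with the parentals, only the d allele has switched, so d is the middle locus and the order is v – d – p.

d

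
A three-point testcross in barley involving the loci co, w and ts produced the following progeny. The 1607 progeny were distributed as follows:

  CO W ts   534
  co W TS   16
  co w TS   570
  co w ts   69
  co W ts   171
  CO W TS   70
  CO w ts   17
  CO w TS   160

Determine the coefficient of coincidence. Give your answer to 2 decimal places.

The two most frequent reciprocal classes, CO W ts and co w TS, are the parental types, so the F1 was CO W ts / co w TS.
The two rarest classes, CO w ts and co W TS, are the double crossovers. Comparing them with the parentals, only the w allele has switched, so w is the middle locus and the order is co – w – ts.
co–w: (331 + 33)/1607 = 0.2265; w–ts: (139 + 33)/1607 = 0.1070.
Expected DCO frequency = 0.2265 × 0.1070 ≈ 0.02424; observed = 33/1607 ≈ 0.02054.
Coefficient of coincidence = 0.02054/0.02424 ≈ 0.85.

0.85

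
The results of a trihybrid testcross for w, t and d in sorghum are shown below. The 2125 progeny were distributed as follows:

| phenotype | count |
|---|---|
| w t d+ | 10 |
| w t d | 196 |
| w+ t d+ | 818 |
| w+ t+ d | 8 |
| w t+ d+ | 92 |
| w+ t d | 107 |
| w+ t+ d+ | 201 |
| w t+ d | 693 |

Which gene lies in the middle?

w

The two most frequent reciprocal classes, w t+ d and w+ t d+, are the parental types, so the F1 was w t+ d / w+ t d+.
The two rarest classes, w+ t+ d and w t d+, are the double crossovers. Comparing them with the parentals, only the w allele has switched, so w is the middle locus and the order is t – w – d.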